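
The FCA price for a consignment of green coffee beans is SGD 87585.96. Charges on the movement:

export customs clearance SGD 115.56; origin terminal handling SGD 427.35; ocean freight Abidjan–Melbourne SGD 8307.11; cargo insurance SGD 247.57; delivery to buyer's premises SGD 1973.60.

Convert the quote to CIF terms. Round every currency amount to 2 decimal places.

Not relevant to the conversion: export clearance — on the seller under both FCA and CIF; already in the FCA price and stays in the CIF price. delivery — on the buyer under both terms; not part of either seller's price.
From FCA to CIF, the seller additionally bears: origin terminal, freight, insurance.
CIF price = 87585.96 + 427.35 + 8307.11 + 247.57 = 96567.99

CIF price: SGD 96567.99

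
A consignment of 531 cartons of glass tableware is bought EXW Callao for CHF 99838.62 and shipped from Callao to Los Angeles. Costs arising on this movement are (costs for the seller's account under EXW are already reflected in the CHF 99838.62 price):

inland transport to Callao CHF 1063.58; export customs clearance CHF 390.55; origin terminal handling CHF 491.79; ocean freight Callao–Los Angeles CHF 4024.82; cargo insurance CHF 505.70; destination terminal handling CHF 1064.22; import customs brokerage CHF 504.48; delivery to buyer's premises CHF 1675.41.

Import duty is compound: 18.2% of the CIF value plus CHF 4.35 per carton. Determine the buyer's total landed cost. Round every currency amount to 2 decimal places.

Total landed cost: CHF 131218.36

EXW: the seller makes goods available at their premises; the buyer bears all onward costs.
CIF value = EXW price + inland to port + export clearance + origin terminal + freight + insurance = 99838.62 + 1063.58 + 390.55 + 491.79 + 4024.82 + 505.70 = 106315.06
Ad valorem component: 106315.06 × 18.2% = 19349.34
Specific component: 531 × 4.35 = 2309.85
Import duty = 19349.34 + 2309.85 = 21659.19
Buyer bears: inland to port 1063.58 + export clearance 390.55 + origin terminal 491.79 + freight 4024.82 + insurance 505.70 + destination terminal 1064.22 + brokerage 504.48 + delivery 1675.41 + duty 21659.19 = 31379.74
Landed cost = invoice 99838.62 + 31379.74 = 131218.36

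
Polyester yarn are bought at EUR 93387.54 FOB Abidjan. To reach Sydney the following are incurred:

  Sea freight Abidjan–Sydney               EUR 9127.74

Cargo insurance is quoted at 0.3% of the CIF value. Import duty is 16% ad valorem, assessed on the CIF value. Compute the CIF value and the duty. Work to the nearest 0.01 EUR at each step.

Let C be the CIF value. C = FOB price + freight + 0.3% × C
C − 0.3% × C = 93387.54 + 9127.74
0.997 × C = 102515.28
C = 102515.28 / 0.997 = 102823.75
Insurance premium = 0.3% × 102823.75 = 308.47
Import duty = 102823.75 × 16% = 16451.80

CIF value: EUR 102823.75; import duty: EUR 16451.80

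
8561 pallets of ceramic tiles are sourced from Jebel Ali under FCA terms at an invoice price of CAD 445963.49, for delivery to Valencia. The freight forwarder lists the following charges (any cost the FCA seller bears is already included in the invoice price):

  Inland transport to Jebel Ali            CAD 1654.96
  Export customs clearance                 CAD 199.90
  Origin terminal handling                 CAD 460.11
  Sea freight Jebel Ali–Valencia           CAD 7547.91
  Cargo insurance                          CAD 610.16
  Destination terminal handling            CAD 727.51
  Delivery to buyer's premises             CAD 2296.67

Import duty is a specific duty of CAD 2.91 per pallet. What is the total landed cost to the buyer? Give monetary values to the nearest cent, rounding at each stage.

FCA: the seller delivers export-cleared goods to the carrier; the buyer bears costs from that point.
Already in the invoice (seller's account under FCA): inland to port, export clearance — exclude.
CIF value = FCA price + origin terminal + freight + insurance = 445963.49 + 460.11 + 7547.91 + 610.16 = 454581.67
Import duty = 8561 × 2.91 = 24912.51
Buyer bears: origin terminal 460.11 + freight 7547.91 + insurance 610.16 + destination terminal 727.51 + delivery 2296.67 + duty 24912.51 = 36554.87
Landed cost = invoice 445963.49 + 36554.87 = 482518.36

Total landed cost: CAD 482518.36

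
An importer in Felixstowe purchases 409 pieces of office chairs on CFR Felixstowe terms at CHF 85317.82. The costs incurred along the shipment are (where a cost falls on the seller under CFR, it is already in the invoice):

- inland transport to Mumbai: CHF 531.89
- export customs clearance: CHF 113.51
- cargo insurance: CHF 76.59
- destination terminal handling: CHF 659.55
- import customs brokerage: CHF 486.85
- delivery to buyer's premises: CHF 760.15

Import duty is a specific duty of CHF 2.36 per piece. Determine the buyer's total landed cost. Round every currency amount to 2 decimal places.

CFR: the seller pays costs through ocean freight to the destination port, but not insurance.
Already in the invoice (seller's account under CFR): inland to port, export clearance — exclude.
CIF value = CFR price + insurance = 85317.82 + 76.59 = 85394.41
Import duty = 409 × 2.36 = 965.24
Buyer bears: insurance 76.59 + destination terminal 659.55 + brokerage 486.85 + delivery 760.15 + duty 965.24 = 2948.38
Landed cost = invoice 85317.82 + 2948.38 = 88266.20

Total landed cost: CHF 88266.20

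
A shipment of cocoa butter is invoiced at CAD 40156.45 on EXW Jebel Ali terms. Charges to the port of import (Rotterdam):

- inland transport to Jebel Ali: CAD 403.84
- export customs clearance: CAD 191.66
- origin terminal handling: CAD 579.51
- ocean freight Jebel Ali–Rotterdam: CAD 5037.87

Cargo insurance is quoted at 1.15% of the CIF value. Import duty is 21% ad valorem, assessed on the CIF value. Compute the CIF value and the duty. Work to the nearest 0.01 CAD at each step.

CIF value: CAD 46908.78; import duty: CAD 9850.84

Let C be the CIF value. C = EXW price + pre-shipment costs + freight + 1.15% × C
C − 1.15% × C = 40156.45 + 403.84 + 191.66 + 579.51 + 5037.87
0.9885 × C = 46369.33
C = 46369.33 / 0.9885 = 46908.78
Insurance premium = 1.15% × 46908.78 = 539.45
Import duty = 46908.78 × 21% = 9850.84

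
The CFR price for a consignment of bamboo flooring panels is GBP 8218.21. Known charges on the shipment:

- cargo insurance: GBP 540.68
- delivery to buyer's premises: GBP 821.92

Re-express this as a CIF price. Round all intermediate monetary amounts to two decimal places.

Not relevant to the conversion: delivery — on the buyer under both terms; not part of either seller's price.
From CFR to CIF, the seller additionally bears: insurance.
CIF price = 8218.21 + 540.68 = 8758.89

CIF price: GBP 8758.89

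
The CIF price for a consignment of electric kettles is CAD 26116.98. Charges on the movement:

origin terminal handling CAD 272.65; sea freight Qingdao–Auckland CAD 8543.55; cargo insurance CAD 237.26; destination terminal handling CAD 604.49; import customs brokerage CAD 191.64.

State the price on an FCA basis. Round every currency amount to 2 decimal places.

Not relevant to the conversion: brokerage, destination terminal — on the buyer under both terms; not part of either seller's price.
From CIF to FCA, the seller no longer bears: origin terminal, freight, insurance.
FCA price = 26116.98 − 272.65 − 8543.55 − 237.26 = 17063.52

FCA price: CAD 17063.52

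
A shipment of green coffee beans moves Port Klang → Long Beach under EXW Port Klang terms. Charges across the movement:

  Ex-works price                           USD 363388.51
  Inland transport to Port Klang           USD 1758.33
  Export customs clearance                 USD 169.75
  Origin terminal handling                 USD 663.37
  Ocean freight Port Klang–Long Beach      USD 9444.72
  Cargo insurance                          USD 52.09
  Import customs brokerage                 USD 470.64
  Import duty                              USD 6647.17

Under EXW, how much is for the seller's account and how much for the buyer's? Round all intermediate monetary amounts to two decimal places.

EXW: the seller makes goods available at their premises; the buyer bears all onward costs.
Seller's account: goods 363388.51 = 363388.51
Buyer's account: inland to port 1758.33 + export clearance 169.75 + origin terminal 663.37 + freight 9444.72 + insurance 52.09 + brokerage 470.64 + duty 6647.17 = 19206.07

Seller: USD 363388.51; buyer: USD 19206.07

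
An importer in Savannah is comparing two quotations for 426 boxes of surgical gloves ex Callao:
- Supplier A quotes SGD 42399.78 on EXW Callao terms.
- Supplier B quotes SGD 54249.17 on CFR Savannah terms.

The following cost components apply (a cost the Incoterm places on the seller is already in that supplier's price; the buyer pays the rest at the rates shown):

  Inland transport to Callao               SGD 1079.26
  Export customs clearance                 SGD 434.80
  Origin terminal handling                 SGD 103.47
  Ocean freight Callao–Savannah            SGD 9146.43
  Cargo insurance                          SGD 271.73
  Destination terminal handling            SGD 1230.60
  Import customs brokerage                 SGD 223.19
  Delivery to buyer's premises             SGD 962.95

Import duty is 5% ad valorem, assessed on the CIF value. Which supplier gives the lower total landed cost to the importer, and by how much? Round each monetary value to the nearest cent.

Supplier A (EXW):
CIF value = EXW price + inland to port + export clearance + origin terminal + freight + insurance = 42399.78 + 1079.26 + 434.80 + 103.47 + 9146.43 + 271.73 = 53435.47
Import duty = 53435.47 × 5% = 2671.77
Buyer bears (A): 1079.26 + 434.80 + 103.47 + 9146.43 + 271.73 + 1230.60 + 223.19 + 962.95 = 13452.43
Landed cost (A) = invoice 42399.78 + 13452.43 + duty 2671.77 = 58523.98
Supplier B (CFR):
CIF value = CFR price + insurance = 54249.17 + 271.73 = 54520.90
Import duty = 54520.90 × 5% = 2726.05
Buyer bears (B): 271.73 + 1230.60 + 223.19 + 962.95 = 2688.47
Landed cost (B) = invoice 54249.17 + 2688.47 + duty 2726.05 = 59663.69
Difference = |58523.98 − 59663.69| = 1139.71

Supplier A is cheaper by SGD 1139.71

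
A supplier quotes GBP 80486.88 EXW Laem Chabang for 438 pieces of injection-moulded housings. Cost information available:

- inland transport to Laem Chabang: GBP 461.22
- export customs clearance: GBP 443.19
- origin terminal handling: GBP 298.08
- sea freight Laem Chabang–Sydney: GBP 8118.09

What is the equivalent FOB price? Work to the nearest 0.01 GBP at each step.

Not relevant to the conversion: freight — on the buyer under both terms; not part of either seller's price.
From EXW to FOB, the seller additionally bears: inland to port, export clearance, origin terminal.
FOB price = 80486.88 + 461.22 + 443.19 + 298.08 = 81689.37

FOB price: GBP 81689.37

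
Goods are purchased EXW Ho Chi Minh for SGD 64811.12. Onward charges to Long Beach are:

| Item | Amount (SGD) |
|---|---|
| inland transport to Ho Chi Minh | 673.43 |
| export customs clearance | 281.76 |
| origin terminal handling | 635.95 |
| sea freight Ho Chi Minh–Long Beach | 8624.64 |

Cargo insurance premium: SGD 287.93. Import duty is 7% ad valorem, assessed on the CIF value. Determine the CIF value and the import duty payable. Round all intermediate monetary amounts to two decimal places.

CIF value: SGD 75314.83; import duty: SGD 5272.04

CIF = EXW price + pre-shipment costs + freight + insurance
CIF = 64811.12 + 673.43 + 281.76 + 635.95 + 8624.64 + 287.93 = 75314.83
Import duty = 75314.83 × 7% = 5272.04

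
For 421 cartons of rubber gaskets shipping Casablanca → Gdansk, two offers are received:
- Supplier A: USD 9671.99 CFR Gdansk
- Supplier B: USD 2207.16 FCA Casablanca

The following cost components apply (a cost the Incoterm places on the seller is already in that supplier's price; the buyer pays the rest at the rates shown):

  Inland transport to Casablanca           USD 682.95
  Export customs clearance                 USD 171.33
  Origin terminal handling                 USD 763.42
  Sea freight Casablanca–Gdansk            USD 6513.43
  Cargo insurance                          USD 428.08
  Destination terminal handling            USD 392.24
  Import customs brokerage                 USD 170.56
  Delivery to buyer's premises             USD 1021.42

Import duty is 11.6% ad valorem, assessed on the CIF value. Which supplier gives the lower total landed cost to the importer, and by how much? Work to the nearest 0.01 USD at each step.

Supplier B is cheaper by USD 209.79

Supplier A (CFR):
CIF value = CFR price + insurance = 9671.99 + 428.08 = 10100.07
Import duty = 10100.07 × 11.6% = 1171.61
Buyer bears (A): 428.08 + 392.24 + 170.56 + 1021.42 = 2012.30
Landed cost (A) = invoice 9671.99 + 2012.30 + duty 1171.61 = 12855.90
Supplier B (FCA):
CIF value = FCA price + origin terminal + freight + insurance = 2207.16 + 763.42 + 6513.43 + 428.08 = 9912.09
Import duty = 9912.09 × 11.6% = 1149.80
Buyer bears (B): 763.42 + 6513.43 + 428.08 + 392.24 + 170.56 + 1021.42 = 9289.15
Landed cost (B) = invoice 2207.16 + 9289.15 + duty 1149.80 = 12646.11
Difference = |12855.90 − 12646.11| = 209.79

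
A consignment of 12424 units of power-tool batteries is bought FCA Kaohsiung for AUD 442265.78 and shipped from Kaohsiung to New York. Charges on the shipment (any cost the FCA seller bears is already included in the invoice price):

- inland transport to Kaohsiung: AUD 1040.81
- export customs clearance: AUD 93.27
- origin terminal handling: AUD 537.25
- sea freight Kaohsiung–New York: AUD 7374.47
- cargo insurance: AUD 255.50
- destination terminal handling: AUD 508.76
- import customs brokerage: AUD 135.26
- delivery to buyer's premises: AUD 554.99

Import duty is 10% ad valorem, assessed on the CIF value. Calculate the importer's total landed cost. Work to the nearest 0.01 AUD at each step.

Total landed cost: AUD 496675.31

FCA: the seller delivers export-cleared goods to the carrier; the buyer bears costs from that point.
Already in the invoice (seller's account under FCA): inland to port, export clearance — exclude.
CIF value = FCA price + origin terminal + freight + insurance = 442265.78 + 537.25 + 7374.47 + 255.50 = 450433.00
Import duty = 450433.00 × 10% = 45043.30
Buyer bears: origin terminal 537.25 + freight 7374.47 + insurance 255.50 + destination terminal 508.76 + brokerage 135.26 + delivery 554.99 + duty 45043.30 = 54409.53
Landed cost = invoice 442265.78 + 54409.53 = 496675.31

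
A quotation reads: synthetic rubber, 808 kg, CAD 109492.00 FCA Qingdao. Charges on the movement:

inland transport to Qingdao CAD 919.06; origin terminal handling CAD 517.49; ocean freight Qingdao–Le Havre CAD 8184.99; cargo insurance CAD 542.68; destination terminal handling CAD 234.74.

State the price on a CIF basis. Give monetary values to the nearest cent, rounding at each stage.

CIF price: CAD 118737.16

Not relevant to the conversion: inland to port — on the seller under both FCA and CIF; already in the FCA price and stays in the CIF price. destination terminal — on the buyer under both terms; not part of either seller's price.
From FCA to CIF, the seller additionally bears: origin terminal, freight, insurance.
CIF price = 109492.00 + 517.49 + 8184.99 + 542.68 = 118737.16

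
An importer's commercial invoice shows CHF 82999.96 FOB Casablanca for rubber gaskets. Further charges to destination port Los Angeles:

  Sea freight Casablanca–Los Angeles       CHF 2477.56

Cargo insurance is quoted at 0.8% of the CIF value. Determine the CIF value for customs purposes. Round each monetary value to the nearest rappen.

Let C be the CIF value. C = FOB price + freight + 0.8% × C
C − 0.8% × C = 82999.96 + 2477.56
0.992 × C = 85477.52
C = 85477.52 / 0.992 = 86166.85
Insurance premium = 0.8% × 86166.85 = 689.33

CIF value: CHF 86166.85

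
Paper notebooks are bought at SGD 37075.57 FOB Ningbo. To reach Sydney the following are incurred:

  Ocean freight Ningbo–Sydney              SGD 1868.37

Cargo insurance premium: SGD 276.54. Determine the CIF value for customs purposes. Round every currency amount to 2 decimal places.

CIF value: SGD 39220.48

CIF = FOB price + freight + insurance
CIF = 37075.57 + 1868.37 + 276.54 = 39220.48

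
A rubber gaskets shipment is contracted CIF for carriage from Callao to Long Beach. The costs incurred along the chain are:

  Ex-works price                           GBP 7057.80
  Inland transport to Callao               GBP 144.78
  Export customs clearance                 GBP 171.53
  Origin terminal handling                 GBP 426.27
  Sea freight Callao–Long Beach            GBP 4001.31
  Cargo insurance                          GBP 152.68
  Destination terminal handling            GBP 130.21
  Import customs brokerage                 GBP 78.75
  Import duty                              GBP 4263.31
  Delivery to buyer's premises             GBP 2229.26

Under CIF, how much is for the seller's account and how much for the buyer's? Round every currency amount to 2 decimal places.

Seller: GBP 11954.37; buyer: GBP 6701.53

CIF: the seller pays costs through ocean freight and marine insurance to the destination port.
Seller's account: goods 7057.80 + inland to port 144.78 + export clearance 171.53 + origin terminal 426.27 + freight 4001.31 + insurance 152.68 = 11954.37
Buyer's account: destination terminal 130.21 + brokerage 78.75 + duty 4263.31 + delivery 2229.26 = 6701.53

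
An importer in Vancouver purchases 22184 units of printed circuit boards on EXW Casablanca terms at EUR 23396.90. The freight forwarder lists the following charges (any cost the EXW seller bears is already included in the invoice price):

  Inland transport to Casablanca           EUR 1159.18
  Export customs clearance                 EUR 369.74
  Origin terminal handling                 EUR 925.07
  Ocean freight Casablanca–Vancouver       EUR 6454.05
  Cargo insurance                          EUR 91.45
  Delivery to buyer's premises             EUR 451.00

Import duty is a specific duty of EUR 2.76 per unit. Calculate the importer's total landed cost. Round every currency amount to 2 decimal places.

EXW: the seller makes goods available at their premises; the buyer bears all onward costs.
CIF value = EXW price + inland to port + export clearance + origin terminal + freight + insurance = 23396.90 + 1159.18 + 369.74 + 925.07 + 6454.05 + 91.45 = 32396.39
Import duty = 22184 × 2.76 = 61227.84
Buyer bears: inland to port 1159.18 + export clearance 369.74 + origin terminal 925.07 + freight 6454.05 + insurance 91.45 + delivery 451.00 + duty 61227.84 = 70678.33
Landed cost = invoice 23396.90 + 70678.33 = 94075.23

Total landed cost: EUR 94075.23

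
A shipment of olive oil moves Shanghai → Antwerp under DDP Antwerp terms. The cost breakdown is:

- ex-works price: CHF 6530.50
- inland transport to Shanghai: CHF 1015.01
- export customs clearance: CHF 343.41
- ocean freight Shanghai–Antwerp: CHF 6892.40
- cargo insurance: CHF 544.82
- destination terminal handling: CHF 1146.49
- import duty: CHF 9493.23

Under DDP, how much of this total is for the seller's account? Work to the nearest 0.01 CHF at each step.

Seller's account: CHF 25965.86

DDP: the seller bears all costs including import duty.
Seller's account: goods 6530.50 + inland to port 1015.01 + export clearance 343.41 + freight 6892.40 + insurance 544.82 + destination terminal 1146.49 + duty 9493.23 = 25965.86
Buyer's account: 0.00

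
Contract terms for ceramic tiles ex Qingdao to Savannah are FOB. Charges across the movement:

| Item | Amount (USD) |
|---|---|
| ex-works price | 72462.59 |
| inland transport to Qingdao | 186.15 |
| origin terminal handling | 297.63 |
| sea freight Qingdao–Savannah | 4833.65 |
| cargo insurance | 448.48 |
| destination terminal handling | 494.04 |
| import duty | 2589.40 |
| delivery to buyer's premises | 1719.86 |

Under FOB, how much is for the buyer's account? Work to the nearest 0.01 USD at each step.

FOB: the seller bears costs until goods are on board at the origin port; the buyer bears freight, insurance and all costs thereafter.
Seller's account: goods 72462.59 + inland to port 186.15 + origin terminal 297.63 = 72946.37
Buyer's account: freight 4833.65 + insurance 448.48 + destination terminal 494.04 + duty 2589.40 + delivery 1719.86 = 10085.43

Buyer's account: USD 10085.43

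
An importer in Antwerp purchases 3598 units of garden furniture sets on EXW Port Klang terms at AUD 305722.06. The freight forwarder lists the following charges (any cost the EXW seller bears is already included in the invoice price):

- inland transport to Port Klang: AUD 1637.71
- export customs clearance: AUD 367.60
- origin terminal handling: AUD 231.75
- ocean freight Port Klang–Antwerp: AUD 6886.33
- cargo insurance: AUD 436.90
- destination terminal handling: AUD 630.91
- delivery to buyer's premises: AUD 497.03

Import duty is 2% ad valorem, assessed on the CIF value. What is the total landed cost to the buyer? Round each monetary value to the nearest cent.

EXW: the seller makes goods available at their premises; the buyer bears all onward costs.
CIF value = EXW price + inland to port + export clearance + origin terminal + freight + insurance = 305722.06 + 1637.71 + 367.60 + 231.75 + 6886.33 + 436.90 = 315282.35
Import duty = 315282.35 × 2% = 6305.65
Buyer bears: inland to port 1637.71 + export clearance 367.60 + origin terminal 231.75 + freight 6886.33 + insurance 436.90 + destination terminal 630.91 + delivery 497.03 + duty 6305.65 = 16993.88
Landed cost = invoice 305722.06 + 16993.88 = 322715.94

Total landed cost: AUD 322715.94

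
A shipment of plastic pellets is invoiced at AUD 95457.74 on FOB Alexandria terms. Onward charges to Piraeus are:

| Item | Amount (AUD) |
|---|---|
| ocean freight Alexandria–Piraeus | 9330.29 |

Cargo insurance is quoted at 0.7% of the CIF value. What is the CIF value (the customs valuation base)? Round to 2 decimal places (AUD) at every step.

Let C be the CIF value. C = FOB price + freight + 0.7% × C
C − 0.7% × C = 95457.74 + 9330.29
0.993 × C = 104788.03
C = 104788.03 / 0.993 = 105526.72
Insurance premium = 0.7% × 105526.72 = 738.69

CIF value: AUD 105526.72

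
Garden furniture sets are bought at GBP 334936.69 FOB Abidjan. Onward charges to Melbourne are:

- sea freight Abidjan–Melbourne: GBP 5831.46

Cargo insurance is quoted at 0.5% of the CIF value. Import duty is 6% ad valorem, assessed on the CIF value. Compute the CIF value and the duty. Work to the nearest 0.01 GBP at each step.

Let C be the CIF value. C = FOB price + freight + 0.5% × C
C − 0.5% × C = 334936.69 + 5831.46
0.995 × C = 340768.15
C = 340768.15 / 0.995 = 342480.55
Insurance premium = 0.5% × 342480.55 = 1712.40
Import duty = 342480.55 × 6% = 20548.83

CIF value: GBP 342480.55; import duty: GBP 20548.83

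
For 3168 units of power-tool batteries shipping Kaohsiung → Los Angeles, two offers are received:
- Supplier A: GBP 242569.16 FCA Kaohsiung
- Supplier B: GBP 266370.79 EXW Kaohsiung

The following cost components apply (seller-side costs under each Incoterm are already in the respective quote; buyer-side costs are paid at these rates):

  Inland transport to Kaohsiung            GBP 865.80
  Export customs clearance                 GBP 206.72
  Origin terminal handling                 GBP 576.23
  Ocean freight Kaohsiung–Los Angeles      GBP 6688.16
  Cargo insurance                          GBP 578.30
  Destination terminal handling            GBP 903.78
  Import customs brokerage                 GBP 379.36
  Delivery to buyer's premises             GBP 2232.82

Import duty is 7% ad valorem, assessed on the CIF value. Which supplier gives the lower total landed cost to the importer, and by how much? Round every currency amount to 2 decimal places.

Supplier A is cheaper by GBP 26615.34

Supplier A (FCA):
CIF value = FCA price + origin terminal + freight + insurance = 242569.16 + 576.23 + 6688.16 + 578.30 = 250411.85
Import duty = 250411.85 × 7% = 17528.83
Buyer bears (A): 576.23 + 6688.16 + 578.30 + 903.78 + 379.36 + 2232.82 = 11358.65
Landed cost (A) = invoice 242569.16 + 11358.65 + duty 17528.83 = 271456.64
Supplier B (EXW):
CIF value = EXW price + inland to port + export clearance + origin terminal + freight + insurance = 266370.79 + 865.80 + 206.72 + 576.23 + 6688.16 + 578.30 = 275286.00
Import duty = 275286.00 × 7% = 19270.02
Buyer bears (B): 865.80 + 206.72 + 576.23 + 6688.16 + 578.30 + 903.78 + 379.36 + 2232.82 = 12431.17
Landed cost (B) = invoice 266370.79 + 12431.17 + duty 19270.02 = 298071.98
Difference = |271456.64 − 298071.98| = 26615.34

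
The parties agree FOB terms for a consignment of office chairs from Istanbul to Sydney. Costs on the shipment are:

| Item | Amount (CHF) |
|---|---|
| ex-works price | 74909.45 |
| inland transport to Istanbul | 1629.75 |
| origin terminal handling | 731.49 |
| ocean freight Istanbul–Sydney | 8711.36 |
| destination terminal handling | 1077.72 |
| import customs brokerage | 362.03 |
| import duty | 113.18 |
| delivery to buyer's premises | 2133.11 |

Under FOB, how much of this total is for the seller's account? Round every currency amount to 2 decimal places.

FOB: the seller bears costs until goods are on board at the origin port; the buyer bears freight, insurance and all costs thereafter.
Seller's account: goods 74909.45 + inland to port 1629.75 + origin terminal 731.49 = 77270.69
Buyer's account: freight 8711.36 + destination terminal 1077.72 + brokerage 362.03 + duty 113.18 + delivery 2133.11 = 12397.40

Seller's account: CHF 77270.69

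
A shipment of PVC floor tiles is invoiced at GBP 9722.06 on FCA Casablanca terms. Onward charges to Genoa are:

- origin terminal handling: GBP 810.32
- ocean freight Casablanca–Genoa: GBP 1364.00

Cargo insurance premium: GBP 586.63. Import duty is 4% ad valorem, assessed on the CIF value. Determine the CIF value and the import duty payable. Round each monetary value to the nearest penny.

CIF value: GBP 12483.01; import duty: GBP 499.32

CIF = FCA price + pre-shipment costs + freight + insurance
CIF = 9722.06 + 810.32 + 1364.00 + 586.63 = 12483.01
Import duty = 12483.01 × 4% = 499.32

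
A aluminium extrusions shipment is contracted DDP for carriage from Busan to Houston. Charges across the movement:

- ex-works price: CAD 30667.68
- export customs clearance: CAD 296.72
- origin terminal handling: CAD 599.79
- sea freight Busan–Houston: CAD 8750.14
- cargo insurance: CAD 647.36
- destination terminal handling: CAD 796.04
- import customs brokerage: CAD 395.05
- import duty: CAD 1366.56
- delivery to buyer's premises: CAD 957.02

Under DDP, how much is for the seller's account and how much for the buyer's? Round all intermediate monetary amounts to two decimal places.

Seller: CAD 44476.36; buyer: CAD 0.00

DDP: the seller bears all costs including import duty.
Seller's account: goods 30667.68 + export clearance 296.72 + origin terminal 599.79 + freight 8750.14 + insurance 647.36 + destination terminal 796.04 + brokerage 395.05 + duty 1366.56 + delivery 957.02 = 44476.36
Buyer's account: 0.00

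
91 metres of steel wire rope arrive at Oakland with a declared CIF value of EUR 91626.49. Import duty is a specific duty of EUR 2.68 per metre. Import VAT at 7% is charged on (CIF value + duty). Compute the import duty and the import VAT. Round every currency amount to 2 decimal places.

Import duty: EUR 243.88; import VAT: EUR 6430.93

Import duty = 91 × 2.68 = 243.88
VAT base = CIF + duty = 91626.49 + 243.88 = 91870.37
Import VAT = 91870.37 × 7% = 6430.93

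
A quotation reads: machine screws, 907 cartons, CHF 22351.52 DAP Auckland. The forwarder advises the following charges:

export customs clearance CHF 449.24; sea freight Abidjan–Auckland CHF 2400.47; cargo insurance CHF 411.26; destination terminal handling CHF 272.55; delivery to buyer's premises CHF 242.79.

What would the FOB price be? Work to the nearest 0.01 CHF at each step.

FOB price: CHF 19024.45

Not relevant to the conversion: export clearance — on the seller under both DAP and FOB; already in the DAP price and stays in the FOB price.
From DAP to FOB, the seller no longer bears: freight, insurance, destination terminal, delivery.
FOB price = 22351.52 − 2400.47 − 411.26 − 272.55 − 242.79 = 19024.45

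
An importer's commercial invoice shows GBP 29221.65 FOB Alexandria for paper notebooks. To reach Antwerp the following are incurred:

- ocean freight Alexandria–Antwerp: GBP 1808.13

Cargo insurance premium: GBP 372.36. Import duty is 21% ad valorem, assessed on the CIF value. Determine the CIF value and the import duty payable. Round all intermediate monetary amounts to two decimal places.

CIF = FOB price + freight + insurance
CIF = 29221.65 + 1808.13 + 372.36 = 31402.14
Import duty = 31402.14 × 21% = 6594.45

CIF value: GBP 31402.14; import duty: GBP 6594.45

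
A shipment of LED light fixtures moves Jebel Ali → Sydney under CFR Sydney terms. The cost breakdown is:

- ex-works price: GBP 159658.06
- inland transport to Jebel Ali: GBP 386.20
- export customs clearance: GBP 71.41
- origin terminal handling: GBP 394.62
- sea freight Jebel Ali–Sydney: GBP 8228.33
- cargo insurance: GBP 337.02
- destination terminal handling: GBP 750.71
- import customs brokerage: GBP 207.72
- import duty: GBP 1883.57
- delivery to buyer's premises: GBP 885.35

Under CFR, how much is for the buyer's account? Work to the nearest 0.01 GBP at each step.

Buyer's account: GBP 4064.37

CFR: the seller pays costs through ocean freight to the destination port, but not insurance.
Seller's account: goods 159658.06 + inland to port 386.20 + export clearance 71.41 + origin terminal 394.62 + freight 8228.33 = 168738.62
Buyer's account: insurance 337.02 + destination terminal 750.71 + brokerage 207.72 + duty 1883.57 + delivery 885.35 = 4064.37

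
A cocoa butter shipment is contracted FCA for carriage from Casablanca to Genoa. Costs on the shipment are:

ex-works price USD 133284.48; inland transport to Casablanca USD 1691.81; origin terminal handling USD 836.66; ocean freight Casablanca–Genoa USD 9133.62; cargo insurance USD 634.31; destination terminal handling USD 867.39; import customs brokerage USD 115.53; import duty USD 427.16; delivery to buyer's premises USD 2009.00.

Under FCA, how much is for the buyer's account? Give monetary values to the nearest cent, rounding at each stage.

FCA: the seller delivers export-cleared goods to the carrier; the buyer bears costs from that point.
Seller's account: goods 133284.48 + inland to port 1691.81 = 134976.29
Buyer's account: origin terminal 836.66 + freight 9133.62 + insurance 634.31 + destination terminal 867.39 + brokerage 115.53 + duty 427.16 + delivery 2009.00 = 14023.67

Buyer's account: USD 14023.67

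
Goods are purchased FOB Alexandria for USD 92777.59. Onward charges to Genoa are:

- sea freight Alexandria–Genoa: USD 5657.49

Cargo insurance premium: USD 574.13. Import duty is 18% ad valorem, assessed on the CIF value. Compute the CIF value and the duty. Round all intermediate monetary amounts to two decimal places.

CIF = FOB price + freight + insurance
CIF = 92777.59 + 5657.49 + 574.13 = 99009.21
Import duty = 99009.21 × 18% = 17821.66

CIF value: USD 99009.21; import duty: USD 17821.66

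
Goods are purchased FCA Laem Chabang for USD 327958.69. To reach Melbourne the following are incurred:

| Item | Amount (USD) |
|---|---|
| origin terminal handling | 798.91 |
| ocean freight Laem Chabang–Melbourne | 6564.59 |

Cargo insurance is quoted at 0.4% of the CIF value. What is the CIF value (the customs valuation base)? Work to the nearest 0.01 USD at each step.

CIF value: USD 336668.87

Let C be the CIF value. C = FCA price + pre-shipment costs + freight + 0.4% × C
C − 0.4% × C = 327958.69 + 798.91 + 6564.59
0.996 × C = 335322.19
C = 335322.19 / 0.996 = 336668.87
Insurance premium = 0.4% × 336668.87 = 1346.68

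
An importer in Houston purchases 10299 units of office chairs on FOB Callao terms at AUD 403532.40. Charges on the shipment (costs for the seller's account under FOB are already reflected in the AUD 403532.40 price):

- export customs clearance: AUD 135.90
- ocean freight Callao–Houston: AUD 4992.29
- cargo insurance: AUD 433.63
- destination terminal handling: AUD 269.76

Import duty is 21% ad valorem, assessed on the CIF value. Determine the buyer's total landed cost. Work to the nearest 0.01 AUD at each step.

Total landed cost: AUD 495109.33

FOB: the seller bears costs until goods are on board at the origin port; the buyer bears freight, insurance and all costs thereafter.
Already in the invoice (seller's account under FOB): export clearance — exclude.
CIF value = FOB price + freight + insurance = 403532.40 + 4992.29 + 433.63 = 408958.32
Import duty = 408958.32 × 21% = 85881.25
Buyer bears: freight 4992.29 + insurance 433.63 + destination terminal 269.76 + duty 85881.25 = 91576.93
Landed cost = invoice 403532.40 + 91576.93 = 495109.33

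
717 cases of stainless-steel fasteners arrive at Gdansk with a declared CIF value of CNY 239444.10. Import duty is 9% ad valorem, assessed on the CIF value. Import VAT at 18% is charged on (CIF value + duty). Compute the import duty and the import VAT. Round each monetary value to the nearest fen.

Import duty: CNY 21549.97; import VAT: CNY 46978.93

Import duty = 239444.10 × 9% = 21549.97
VAT base = CIF + duty = 239444.10 + 21549.97 = 260994.07
Import VAT = 260994.07 × 18% = 46978.93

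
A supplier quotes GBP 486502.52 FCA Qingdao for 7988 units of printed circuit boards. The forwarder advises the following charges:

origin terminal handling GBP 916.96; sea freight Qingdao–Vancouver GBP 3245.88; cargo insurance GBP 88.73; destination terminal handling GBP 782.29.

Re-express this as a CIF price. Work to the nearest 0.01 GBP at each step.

Not relevant to the conversion: destination terminal — on the buyer under both terms; not part of either seller's price.
From FCA to CIF, the seller additionally bears: origin terminal, freight, insurance.
CIF price = 486502.52 + 916.96 + 3245.88 + 88.73 = 490754.09

CIF price: GBP 490754.09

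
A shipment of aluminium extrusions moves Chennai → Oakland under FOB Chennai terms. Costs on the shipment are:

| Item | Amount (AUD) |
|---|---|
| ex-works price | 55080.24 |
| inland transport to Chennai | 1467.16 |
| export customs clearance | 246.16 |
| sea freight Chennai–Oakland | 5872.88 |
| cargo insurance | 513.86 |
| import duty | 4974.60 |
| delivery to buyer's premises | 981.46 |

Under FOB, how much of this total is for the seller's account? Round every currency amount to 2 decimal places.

FOB: the seller bears costs until goods are on board at the origin port; the buyer bears freight, insurance and all costs thereafter.
Seller's account: goods 55080.24 + inland to port 1467.16 + export clearance 246.16 = 56793.56
Buyer's account: freight 5872.88 + insurance 513.86 + duty 4974.60 + delivery 981.46 = 12342.80

Seller's account: AUD 56793.56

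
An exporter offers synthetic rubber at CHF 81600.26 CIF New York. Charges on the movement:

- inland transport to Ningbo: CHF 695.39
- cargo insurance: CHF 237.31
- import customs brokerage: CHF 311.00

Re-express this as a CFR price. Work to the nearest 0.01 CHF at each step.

CFR price: CHF 81362.95

Not relevant to the conversion: inland to port — on the seller under both CIF and CFR; already in the CIF price and stays in the CFR price. brokerage — on the buyer under both terms; not part of either seller's price.
From CIF to CFR, the seller no longer bears: insurance.
CFR price = 81600.26 − 237.31 = 81362.95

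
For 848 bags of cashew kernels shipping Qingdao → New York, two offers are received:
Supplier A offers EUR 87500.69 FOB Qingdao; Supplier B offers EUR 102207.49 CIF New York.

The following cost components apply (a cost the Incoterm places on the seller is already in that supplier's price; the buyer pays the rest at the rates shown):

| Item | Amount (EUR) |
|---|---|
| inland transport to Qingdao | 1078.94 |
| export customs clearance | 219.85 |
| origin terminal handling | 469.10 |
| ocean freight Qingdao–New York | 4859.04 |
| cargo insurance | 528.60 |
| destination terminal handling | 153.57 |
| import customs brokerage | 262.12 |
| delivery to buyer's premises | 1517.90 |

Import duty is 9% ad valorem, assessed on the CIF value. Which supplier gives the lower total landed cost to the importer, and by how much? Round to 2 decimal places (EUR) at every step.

Supplier A is cheaper by EUR 10157.88

Supplier A (FOB):
CIF value = FOB price + freight + insurance = 87500.69 + 4859.04 + 528.60 = 92888.33
Import duty = 92888.33 × 9% = 8359.95
Buyer bears (A): 4859.04 + 528.60 + 153.57 + 262.12 + 1517.90 = 7321.23
Landed cost (A) = invoice 87500.69 + 7321.23 + duty 8359.95 = 103181.87
Supplier B (CIF):
The CIF price already equals the CIF value: 102207.49
Import duty = 102207.49 × 9% = 9198.67
Buyer bears (B): 153.57 + 262.12 + 1517.90 = 1933.59
Landed cost (B) = invoice 102207.49 + 1933.59 + duty 9198.67 = 113339.75
Difference = |103181.87 − 113339.75| = 10157.88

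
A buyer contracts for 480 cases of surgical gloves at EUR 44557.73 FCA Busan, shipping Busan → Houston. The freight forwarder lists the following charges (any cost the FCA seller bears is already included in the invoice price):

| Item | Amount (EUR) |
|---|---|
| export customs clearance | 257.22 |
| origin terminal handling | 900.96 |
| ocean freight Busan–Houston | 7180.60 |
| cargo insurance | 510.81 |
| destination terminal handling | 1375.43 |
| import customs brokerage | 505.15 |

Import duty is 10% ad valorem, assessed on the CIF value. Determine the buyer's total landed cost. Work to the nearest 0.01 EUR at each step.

FCA: the seller delivers export-cleared goods to the carrier; the buyer bears costs from that point.
Already in the invoice (seller's account under FCA): export clearance — exclude.
CIF value = FCA price + origin terminal + freight + insurance = 44557.73 + 900.96 + 7180.60 + 510.81 = 53150.10
Import duty = 53150.10 × 10% = 5315.01
Buyer bears: origin terminal 900.96 + freight 7180.60 + insurance 510.81 + destination terminal 1375.43 + brokerage 505.15 + duty 5315.01 = 15787.96
Landed cost = invoice 44557.73 + 15787.96 = 60345.69

Total landed cost: EUR 60345.69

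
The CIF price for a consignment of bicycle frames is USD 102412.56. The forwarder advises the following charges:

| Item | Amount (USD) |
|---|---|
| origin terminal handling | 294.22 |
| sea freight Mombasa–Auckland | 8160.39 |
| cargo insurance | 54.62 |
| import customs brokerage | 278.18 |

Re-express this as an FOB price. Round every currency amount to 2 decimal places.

Not relevant to the conversion: origin terminal — on the seller under both CIF and FOB; already in the CIF price and stays in the FOB price. brokerage — on the buyer under both terms; not part of either seller's price.
From CIF to FOB, the seller no longer bears: freight, insurance.
FOB price = 102412.56 − 8160.39 − 54.62 = 94197.55

FOB price: USD 94197.55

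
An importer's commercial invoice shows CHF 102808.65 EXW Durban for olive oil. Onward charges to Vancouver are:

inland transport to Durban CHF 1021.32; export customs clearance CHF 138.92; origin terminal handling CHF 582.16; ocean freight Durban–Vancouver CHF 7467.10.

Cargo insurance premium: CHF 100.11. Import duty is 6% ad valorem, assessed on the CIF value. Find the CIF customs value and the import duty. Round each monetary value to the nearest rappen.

CIF = EXW price + pre-shipment costs + freight + insurance
CIF = 102808.65 + 1021.32 + 138.92 + 582.16 + 7467.10 + 100.11 = 112118.26
Import duty = 112118.26 × 6% = 6727.10

CIF value: CHF 112118.26; import duty: CHF 6727.10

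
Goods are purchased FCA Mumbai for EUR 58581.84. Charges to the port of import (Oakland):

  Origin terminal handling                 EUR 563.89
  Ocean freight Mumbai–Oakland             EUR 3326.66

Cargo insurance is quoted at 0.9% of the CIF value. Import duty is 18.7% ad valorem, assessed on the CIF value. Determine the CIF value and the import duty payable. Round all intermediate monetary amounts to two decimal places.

Let C be the CIF value. C = FCA price + pre-shipment costs + freight + 0.9% × C
C − 0.9% × C = 58581.84 + 563.89 + 3326.66
0.991 × C = 62472.39
C = 62472.39 / 0.991 = 63039.75
Insurance premium = 0.9% × 63039.75 = 567.36
Import duty = 63039.75 × 18.7% = 11788.43

CIF value: EUR 63039.75; import duty: EUR 11788.43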